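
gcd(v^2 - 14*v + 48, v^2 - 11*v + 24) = v - 8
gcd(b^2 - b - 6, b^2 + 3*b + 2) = b + 2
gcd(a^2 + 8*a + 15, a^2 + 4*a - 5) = a + 5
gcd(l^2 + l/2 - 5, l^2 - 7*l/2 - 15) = l + 5/2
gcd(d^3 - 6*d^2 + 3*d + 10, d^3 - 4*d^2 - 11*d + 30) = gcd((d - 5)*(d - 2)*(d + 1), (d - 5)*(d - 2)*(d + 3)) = d^2 - 7*d + 10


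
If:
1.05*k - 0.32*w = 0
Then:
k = 0.304761904761905*w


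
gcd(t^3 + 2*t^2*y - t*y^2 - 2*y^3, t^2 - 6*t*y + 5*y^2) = -t + y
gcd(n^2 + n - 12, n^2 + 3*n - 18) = n - 3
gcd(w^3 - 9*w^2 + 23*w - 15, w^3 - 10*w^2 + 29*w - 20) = w^2 - 6*w + 5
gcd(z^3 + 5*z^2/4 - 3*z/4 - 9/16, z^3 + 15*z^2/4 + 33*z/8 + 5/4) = z + 1/2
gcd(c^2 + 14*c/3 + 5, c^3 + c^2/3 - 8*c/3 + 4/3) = 1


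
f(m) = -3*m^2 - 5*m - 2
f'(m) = -6*m - 5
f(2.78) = -39.09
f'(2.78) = -21.68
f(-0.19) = -1.16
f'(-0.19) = -3.86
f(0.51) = -5.33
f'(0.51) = -8.06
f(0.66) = -6.61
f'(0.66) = -8.96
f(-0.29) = -0.80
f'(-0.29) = -3.26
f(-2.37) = -7.00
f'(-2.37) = 9.22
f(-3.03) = -14.39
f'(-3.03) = 13.18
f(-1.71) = -2.22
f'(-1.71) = 5.26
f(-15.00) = -602.00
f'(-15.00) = 85.00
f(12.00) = -494.00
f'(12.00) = -77.00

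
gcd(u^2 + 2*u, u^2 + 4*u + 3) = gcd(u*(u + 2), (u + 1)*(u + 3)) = 1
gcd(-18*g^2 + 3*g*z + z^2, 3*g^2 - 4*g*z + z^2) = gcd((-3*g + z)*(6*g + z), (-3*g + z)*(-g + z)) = -3*g + z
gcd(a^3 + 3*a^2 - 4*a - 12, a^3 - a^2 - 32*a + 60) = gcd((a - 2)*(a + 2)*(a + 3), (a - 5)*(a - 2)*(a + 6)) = a - 2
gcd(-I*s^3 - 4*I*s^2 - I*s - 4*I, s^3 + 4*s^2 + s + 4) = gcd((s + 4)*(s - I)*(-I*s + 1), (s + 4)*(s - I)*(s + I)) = s^3 + 4*s^2 + s + 4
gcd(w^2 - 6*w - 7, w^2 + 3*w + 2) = w + 1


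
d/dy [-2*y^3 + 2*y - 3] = 2 - 6*y^2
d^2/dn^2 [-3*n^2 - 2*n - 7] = -6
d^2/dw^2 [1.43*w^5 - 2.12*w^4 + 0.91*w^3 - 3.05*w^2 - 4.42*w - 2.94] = 28.6*w^3 - 25.44*w^2 + 5.46*w - 6.1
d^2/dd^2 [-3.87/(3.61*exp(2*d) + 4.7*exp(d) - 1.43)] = (-3.87*(7.22*exp(d) + 4.7)*(14.44*exp(d) + 9.4)*exp(d) + (55.8828*exp(d) + 18.189)*(3.61*exp(2*d) + 4.7*exp(d) - 1.43))*exp(d)/(3.61*exp(2*d) + 4.7*exp(d) - 1.43)^3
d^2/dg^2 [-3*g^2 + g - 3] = -6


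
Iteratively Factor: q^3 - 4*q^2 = (q)*(q^2 - 4*q) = q^2*(q - 4)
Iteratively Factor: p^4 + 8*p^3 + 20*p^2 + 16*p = (p)*(p^3 + 8*p^2 + 20*p + 16) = p*(p + 2)*(p^2 + 6*p + 8) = p*(p + 2)*(p + 4)*(p + 2)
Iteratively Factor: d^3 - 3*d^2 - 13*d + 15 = (d - 5)*(d^2 + 2*d - 3) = (d - 5)*(d - 1)*(d + 3)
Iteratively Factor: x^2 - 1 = (x - 1)*(x + 1)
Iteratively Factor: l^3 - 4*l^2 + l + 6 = (l - 2)*(l^2 - 2*l - 3) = (l - 3)*(l - 2)*(l + 1)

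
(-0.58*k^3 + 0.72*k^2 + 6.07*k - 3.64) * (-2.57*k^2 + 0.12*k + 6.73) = 1.4906*k^5 - 1.92*k^4 - 19.4169*k^3 + 14.9288*k^2 + 40.4143*k - 24.4972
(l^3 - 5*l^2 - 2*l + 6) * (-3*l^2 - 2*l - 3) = -3*l^5 + 13*l^4 + 13*l^3 + l^2 - 6*l - 18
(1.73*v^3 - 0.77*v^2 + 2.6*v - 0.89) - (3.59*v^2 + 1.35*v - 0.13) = 1.73*v^3 - 4.36*v^2 + 1.25*v - 0.76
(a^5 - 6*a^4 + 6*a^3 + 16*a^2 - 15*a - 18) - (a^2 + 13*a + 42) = a^5 - 6*a^4 + 6*a^3 + 15*a^2 - 28*a - 60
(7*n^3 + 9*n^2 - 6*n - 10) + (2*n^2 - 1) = 7*n^3 + 11*n^2 - 6*n - 11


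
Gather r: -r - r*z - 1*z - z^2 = r*(-z - 1) - z^2 - z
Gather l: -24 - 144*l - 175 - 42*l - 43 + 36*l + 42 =-150*l - 200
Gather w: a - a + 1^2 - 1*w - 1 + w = 0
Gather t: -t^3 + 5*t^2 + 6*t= -t^3 + 5*t^2 + 6*t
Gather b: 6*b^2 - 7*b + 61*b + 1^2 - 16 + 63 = 6*b^2 + 54*b + 48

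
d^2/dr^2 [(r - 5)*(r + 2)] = 2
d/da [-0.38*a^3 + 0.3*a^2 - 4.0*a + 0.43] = -1.14*a^2 + 0.6*a - 4.0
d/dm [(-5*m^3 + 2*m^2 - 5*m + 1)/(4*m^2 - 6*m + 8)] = (-10*m^4 + 30*m^3 - 56*m^2 + 12*m - 17)/(2*(4*m^4 - 12*m^3 + 25*m^2 - 24*m + 16))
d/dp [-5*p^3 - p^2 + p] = -15*p^2 - 2*p + 1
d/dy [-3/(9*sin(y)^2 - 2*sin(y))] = 6*(9/tan(y) - cos(y)/sin(y)^2)/(9*sin(y) - 2)^2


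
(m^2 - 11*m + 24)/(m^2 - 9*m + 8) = (m - 3)/(m - 1)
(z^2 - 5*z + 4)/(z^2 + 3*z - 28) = (z - 1)/(z + 7)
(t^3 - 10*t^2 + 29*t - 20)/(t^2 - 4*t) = t - 6 + 5/t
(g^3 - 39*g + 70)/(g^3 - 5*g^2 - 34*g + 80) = (g^2 + 2*g - 35)/(g^2 - 3*g - 40)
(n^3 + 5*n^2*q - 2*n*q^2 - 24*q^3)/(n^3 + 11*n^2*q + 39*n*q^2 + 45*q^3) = (n^2 + 2*n*q - 8*q^2)/(n^2 + 8*n*q + 15*q^2)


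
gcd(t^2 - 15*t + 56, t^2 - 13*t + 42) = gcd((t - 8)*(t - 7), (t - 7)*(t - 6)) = t - 7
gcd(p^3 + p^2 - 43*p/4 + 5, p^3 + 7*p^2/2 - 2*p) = p^2 + 7*p/2 - 2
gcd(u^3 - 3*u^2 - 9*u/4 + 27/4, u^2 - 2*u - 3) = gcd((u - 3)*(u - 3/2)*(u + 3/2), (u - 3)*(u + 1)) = u - 3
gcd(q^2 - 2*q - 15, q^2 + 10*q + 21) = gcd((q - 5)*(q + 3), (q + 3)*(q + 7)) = q + 3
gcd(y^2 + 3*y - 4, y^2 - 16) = y + 4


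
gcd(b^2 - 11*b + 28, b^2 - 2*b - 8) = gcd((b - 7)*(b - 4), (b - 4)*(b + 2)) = b - 4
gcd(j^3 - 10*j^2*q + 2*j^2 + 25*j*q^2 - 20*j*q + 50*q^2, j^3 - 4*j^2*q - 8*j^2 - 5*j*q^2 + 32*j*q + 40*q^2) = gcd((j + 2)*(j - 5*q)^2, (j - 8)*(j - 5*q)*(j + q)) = -j + 5*q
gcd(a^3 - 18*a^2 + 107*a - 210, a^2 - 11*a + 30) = a^2 - 11*a + 30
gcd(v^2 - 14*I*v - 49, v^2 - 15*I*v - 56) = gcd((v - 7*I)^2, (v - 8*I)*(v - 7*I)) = v - 7*I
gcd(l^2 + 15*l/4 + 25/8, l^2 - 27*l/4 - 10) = l + 5/4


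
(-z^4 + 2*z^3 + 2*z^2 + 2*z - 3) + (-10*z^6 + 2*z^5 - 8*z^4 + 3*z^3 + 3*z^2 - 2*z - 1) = -10*z^6 + 2*z^5 - 9*z^4 + 5*z^3 + 5*z^2 - 4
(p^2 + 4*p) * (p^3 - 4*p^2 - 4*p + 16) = p^5 - 20*p^3 + 64*p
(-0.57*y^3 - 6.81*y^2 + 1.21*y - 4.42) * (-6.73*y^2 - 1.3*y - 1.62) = 3.8361*y^5 + 46.5723*y^4 + 1.6331*y^3 + 39.2058*y^2 + 3.7858*y + 7.1604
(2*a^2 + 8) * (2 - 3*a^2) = -6*a^4 - 20*a^2 + 16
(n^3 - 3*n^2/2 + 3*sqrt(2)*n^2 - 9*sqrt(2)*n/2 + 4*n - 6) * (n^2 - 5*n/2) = n^5 - 4*n^4 + 3*sqrt(2)*n^4 - 12*sqrt(2)*n^3 + 31*n^3/4 - 16*n^2 + 45*sqrt(2)*n^2/4 + 15*n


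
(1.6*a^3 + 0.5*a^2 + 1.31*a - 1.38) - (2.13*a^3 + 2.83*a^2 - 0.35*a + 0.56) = -0.53*a^3 - 2.33*a^2 + 1.66*a - 1.94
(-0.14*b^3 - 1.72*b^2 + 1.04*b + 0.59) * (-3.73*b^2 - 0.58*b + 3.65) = 0.5222*b^5 + 6.4968*b^4 - 3.3926*b^3 - 9.0819*b^2 + 3.4538*b + 2.1535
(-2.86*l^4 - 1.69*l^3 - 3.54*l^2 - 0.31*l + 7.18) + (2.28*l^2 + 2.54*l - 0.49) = -2.86*l^4 - 1.69*l^3 - 1.26*l^2 + 2.23*l + 6.69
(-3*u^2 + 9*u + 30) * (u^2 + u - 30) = -3*u^4 + 6*u^3 + 129*u^2 - 240*u - 900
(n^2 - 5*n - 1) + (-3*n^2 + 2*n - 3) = -2*n^2 - 3*n - 4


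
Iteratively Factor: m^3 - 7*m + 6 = (m + 3)*(m^2 - 3*m + 2) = (m - 2)*(m + 3)*(m - 1)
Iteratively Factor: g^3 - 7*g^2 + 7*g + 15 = (g - 3)*(g^2 - 4*g - 5) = (g - 3)*(g + 1)*(g - 5)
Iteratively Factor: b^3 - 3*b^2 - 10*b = (b + 2)*(b^2 - 5*b) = b*(b + 2)*(b - 5)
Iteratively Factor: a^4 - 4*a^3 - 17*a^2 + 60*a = (a)*(a^3 - 4*a^2 - 17*a + 60) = a*(a - 5)*(a^2 + a - 12) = a*(a - 5)*(a + 4)*(a - 3)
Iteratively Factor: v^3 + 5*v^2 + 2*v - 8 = (v + 4)*(v^2 + v - 2) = (v + 2)*(v + 4)*(v - 1)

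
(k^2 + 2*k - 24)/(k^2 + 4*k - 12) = (k - 4)/(k - 2)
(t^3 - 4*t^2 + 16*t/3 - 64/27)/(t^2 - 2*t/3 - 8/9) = (9*t^2 - 24*t + 16)/(3*(3*t + 2))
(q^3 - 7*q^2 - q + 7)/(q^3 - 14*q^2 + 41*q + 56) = (q - 1)/(q - 8)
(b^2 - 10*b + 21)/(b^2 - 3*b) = (b - 7)/b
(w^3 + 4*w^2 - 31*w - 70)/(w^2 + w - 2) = (w^2 + 2*w - 35)/(w - 1)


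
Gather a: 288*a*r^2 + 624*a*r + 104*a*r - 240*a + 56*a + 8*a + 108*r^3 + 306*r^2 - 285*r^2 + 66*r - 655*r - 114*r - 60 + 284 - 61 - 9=a*(288*r^2 + 728*r - 176) + 108*r^3 + 21*r^2 - 703*r + 154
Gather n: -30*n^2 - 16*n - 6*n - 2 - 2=-30*n^2 - 22*n - 4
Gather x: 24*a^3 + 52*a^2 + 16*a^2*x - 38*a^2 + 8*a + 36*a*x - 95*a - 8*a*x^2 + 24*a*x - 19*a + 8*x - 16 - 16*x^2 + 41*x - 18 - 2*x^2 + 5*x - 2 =24*a^3 + 14*a^2 - 106*a + x^2*(-8*a - 18) + x*(16*a^2 + 60*a + 54) - 36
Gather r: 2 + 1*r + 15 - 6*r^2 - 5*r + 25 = -6*r^2 - 4*r + 42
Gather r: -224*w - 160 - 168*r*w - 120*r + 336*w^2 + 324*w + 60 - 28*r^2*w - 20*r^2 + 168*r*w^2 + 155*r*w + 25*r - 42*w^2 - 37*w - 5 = r^2*(-28*w - 20) + r*(168*w^2 - 13*w - 95) + 294*w^2 + 63*w - 105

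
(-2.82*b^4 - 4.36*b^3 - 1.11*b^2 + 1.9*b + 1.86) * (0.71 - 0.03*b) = 0.0846*b^5 - 1.8714*b^4 - 3.0623*b^3 - 0.8451*b^2 + 1.2932*b + 1.3206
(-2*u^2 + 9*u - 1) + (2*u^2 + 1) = 9*u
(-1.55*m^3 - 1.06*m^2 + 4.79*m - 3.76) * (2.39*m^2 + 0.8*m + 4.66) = -3.7045*m^5 - 3.7734*m^4 + 3.3771*m^3 - 10.094*m^2 + 19.3134*m - 17.5216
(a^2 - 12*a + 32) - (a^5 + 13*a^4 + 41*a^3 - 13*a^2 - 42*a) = -a^5 - 13*a^4 - 41*a^3 + 14*a^2 + 30*a + 32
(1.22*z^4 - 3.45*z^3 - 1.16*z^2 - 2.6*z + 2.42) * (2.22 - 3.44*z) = -4.1968*z^5 + 14.5764*z^4 - 3.6686*z^3 + 6.3688*z^2 - 14.0968*z + 5.3724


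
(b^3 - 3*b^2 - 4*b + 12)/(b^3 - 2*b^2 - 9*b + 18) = (b + 2)/(b + 3)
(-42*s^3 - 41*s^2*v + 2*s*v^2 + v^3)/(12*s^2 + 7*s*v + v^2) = (-42*s^3 - 41*s^2*v + 2*s*v^2 + v^3)/(12*s^2 + 7*s*v + v^2)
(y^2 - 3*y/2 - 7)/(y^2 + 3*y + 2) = (y - 7/2)/(y + 1)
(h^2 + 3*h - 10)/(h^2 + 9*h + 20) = (h - 2)/(h + 4)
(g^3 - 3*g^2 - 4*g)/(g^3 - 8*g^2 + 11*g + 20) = g/(g - 5)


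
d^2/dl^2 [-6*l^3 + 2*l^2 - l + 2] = 4 - 36*l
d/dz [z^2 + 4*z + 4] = 2*z + 4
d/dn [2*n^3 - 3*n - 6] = 6*n^2 - 3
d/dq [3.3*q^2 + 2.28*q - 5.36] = 6.6*q + 2.28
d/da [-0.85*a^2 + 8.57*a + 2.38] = 8.57 - 1.7*a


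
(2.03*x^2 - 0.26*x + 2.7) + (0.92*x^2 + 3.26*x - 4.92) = 2.95*x^2 + 3.0*x - 2.22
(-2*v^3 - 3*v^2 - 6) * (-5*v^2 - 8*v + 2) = 10*v^5 + 31*v^4 + 20*v^3 + 24*v^2 + 48*v - 12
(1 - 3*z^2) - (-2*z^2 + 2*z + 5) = -z^2 - 2*z - 4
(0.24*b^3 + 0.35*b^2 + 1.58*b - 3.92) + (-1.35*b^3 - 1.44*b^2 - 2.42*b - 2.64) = -1.11*b^3 - 1.09*b^2 - 0.84*b - 6.56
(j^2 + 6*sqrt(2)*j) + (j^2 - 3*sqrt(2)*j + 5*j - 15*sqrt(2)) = 2*j^2 + 3*sqrt(2)*j + 5*j - 15*sqrt(2)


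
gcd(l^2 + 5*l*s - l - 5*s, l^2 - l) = l - 1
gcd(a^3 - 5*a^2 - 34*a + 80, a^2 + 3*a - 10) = a^2 + 3*a - 10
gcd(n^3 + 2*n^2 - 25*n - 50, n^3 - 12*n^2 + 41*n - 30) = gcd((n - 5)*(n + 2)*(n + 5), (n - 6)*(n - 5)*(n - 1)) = n - 5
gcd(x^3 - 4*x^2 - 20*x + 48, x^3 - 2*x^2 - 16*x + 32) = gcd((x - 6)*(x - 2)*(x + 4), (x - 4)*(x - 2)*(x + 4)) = x^2 + 2*x - 8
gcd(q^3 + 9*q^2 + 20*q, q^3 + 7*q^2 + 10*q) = q^2 + 5*q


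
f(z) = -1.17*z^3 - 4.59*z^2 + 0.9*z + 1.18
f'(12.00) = -614.70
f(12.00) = -2670.74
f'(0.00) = 0.90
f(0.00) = 1.18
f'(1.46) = -19.98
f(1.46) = -10.93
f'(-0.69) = 5.56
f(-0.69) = -1.24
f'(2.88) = -54.65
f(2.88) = -62.25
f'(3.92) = -89.02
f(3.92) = -136.30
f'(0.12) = -0.25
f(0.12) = 1.22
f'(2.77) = -51.46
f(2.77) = -56.41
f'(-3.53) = -10.43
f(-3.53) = -7.73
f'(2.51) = -44.26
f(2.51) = -43.98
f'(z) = -3.51*z^2 - 9.18*z + 0.9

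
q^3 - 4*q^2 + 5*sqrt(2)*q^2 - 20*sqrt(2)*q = q*(q - 4)*(q + 5*sqrt(2))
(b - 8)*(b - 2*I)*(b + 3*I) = b^3 - 8*b^2 + I*b^2 + 6*b - 8*I*b - 48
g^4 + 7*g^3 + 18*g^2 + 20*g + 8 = (g + 1)*(g + 2)^3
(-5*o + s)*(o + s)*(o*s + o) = -5*o^3*s - 5*o^3 - 4*o^2*s^2 - 4*o^2*s + o*s^3 + o*s^2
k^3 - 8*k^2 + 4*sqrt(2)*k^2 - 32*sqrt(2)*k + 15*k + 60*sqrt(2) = (k - 5)*(k - 3)*(k + 4*sqrt(2))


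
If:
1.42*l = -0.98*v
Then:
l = -0.690140845070423*v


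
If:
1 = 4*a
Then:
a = 1/4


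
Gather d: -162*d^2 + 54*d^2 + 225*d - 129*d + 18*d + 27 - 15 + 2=-108*d^2 + 114*d + 14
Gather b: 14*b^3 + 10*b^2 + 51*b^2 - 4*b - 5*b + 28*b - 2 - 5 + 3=14*b^3 + 61*b^2 + 19*b - 4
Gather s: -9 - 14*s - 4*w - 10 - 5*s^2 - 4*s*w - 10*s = -5*s^2 + s*(-4*w - 24) - 4*w - 19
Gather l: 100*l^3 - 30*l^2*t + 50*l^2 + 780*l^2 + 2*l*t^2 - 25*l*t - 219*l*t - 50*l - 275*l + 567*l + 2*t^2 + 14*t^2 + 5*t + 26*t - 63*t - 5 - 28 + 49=100*l^3 + l^2*(830 - 30*t) + l*(2*t^2 - 244*t + 242) + 16*t^2 - 32*t + 16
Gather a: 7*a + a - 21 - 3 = 8*a - 24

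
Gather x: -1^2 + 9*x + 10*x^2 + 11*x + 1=10*x^2 + 20*x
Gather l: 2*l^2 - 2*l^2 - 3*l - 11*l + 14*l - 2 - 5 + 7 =0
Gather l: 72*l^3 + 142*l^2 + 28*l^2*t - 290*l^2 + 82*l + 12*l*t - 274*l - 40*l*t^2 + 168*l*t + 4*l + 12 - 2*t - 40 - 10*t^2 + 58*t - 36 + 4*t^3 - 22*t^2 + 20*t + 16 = 72*l^3 + l^2*(28*t - 148) + l*(-40*t^2 + 180*t - 188) + 4*t^3 - 32*t^2 + 76*t - 48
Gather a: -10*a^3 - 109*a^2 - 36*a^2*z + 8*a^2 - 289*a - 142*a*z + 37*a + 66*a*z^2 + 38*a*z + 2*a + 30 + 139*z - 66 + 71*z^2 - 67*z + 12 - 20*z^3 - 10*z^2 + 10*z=-10*a^3 + a^2*(-36*z - 101) + a*(66*z^2 - 104*z - 250) - 20*z^3 + 61*z^2 + 82*z - 24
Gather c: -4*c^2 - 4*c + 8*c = -4*c^2 + 4*c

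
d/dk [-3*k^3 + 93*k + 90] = 93 - 9*k^2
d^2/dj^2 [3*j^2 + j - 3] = 6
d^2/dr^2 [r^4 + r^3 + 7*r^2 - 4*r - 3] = 12*r^2 + 6*r + 14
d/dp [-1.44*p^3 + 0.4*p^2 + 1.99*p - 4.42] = -4.32*p^2 + 0.8*p + 1.99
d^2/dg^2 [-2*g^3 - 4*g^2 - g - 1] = -12*g - 8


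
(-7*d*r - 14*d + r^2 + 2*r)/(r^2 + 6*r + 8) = (-7*d + r)/(r + 4)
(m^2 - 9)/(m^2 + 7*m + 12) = (m - 3)/(m + 4)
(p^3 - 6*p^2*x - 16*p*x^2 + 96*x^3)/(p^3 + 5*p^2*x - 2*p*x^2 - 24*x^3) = (-p^2 + 10*p*x - 24*x^2)/(-p^2 - p*x + 6*x^2)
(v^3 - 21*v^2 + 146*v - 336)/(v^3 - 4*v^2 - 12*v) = (v^2 - 15*v + 56)/(v*(v + 2))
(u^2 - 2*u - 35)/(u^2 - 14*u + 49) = (u + 5)/(u - 7)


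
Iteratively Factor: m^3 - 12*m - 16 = (m + 2)*(m^2 - 2*m - 8) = (m - 4)*(m + 2)*(m + 2)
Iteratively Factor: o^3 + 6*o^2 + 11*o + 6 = (o + 3)*(o^2 + 3*o + 2) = (o + 1)*(o + 3)*(o + 2)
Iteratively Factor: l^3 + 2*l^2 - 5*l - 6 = (l - 2)*(l^2 + 4*l + 3) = (l - 2)*(l + 1)*(l + 3)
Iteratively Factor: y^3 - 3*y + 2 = (y + 2)*(y^2 - 2*y + 1) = (y - 1)*(y + 2)*(y - 1)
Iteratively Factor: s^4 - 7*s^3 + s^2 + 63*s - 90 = (s - 2)*(s^3 - 5*s^2 - 9*s + 45) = (s - 5)*(s - 2)*(s^2 - 9) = (s - 5)*(s - 2)*(s + 3)*(s - 3)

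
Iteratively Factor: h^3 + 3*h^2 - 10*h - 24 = (h - 3)*(h^2 + 6*h + 8) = (h - 3)*(h + 4)*(h + 2)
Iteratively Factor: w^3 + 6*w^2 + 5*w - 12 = (w + 3)*(w^2 + 3*w - 4) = (w + 3)*(w + 4)*(w - 1)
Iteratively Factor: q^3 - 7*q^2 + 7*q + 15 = (q - 3)*(q^2 - 4*q - 5) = (q - 5)*(q - 3)*(q + 1)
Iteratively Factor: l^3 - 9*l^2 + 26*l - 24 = (l - 4)*(l^2 - 5*l + 6) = (l - 4)*(l - 3)*(l - 2)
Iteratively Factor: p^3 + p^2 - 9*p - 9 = (p + 1)*(p^2 - 9) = (p + 1)*(p + 3)*(p - 3)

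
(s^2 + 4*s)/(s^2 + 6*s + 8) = s/(s + 2)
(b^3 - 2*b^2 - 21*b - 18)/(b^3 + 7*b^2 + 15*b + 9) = (b - 6)/(b + 3)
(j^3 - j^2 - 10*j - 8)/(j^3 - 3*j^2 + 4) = (j^2 - 2*j - 8)/(j^2 - 4*j + 4)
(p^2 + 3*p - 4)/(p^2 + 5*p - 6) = (p + 4)/(p + 6)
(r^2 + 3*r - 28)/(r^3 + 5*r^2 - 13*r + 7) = (r - 4)/(r^2 - 2*r + 1)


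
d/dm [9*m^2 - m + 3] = 18*m - 1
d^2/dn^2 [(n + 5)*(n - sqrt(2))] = 2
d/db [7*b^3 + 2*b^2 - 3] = b*(21*b + 4)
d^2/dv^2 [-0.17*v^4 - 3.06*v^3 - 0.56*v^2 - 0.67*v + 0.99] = -2.04*v^2 - 18.36*v - 1.12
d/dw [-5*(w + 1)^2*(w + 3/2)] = 5*(-3*w - 4)*(w + 1)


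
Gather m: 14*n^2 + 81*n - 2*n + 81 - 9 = 14*n^2 + 79*n + 72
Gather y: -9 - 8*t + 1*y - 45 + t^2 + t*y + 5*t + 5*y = t^2 - 3*t + y*(t + 6) - 54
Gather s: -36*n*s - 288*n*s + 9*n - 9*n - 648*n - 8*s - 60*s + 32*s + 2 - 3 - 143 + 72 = -648*n + s*(-324*n - 36) - 72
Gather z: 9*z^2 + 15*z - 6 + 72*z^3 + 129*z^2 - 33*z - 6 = 72*z^3 + 138*z^2 - 18*z - 12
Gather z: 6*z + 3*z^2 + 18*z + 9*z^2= 12*z^2 + 24*z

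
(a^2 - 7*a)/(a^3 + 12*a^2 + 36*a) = (a - 7)/(a^2 + 12*a + 36)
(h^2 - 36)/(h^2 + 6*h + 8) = (h^2 - 36)/(h^2 + 6*h + 8)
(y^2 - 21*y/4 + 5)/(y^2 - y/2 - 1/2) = (-4*y^2 + 21*y - 20)/(2*(-2*y^2 + y + 1))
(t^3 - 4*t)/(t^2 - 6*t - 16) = t*(t - 2)/(t - 8)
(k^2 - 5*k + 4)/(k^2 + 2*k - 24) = (k - 1)/(k + 6)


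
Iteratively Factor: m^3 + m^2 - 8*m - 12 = (m - 3)*(m^2 + 4*m + 4) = (m - 3)*(m + 2)*(m + 2)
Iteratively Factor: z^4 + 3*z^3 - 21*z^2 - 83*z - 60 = (z + 4)*(z^3 - z^2 - 17*z - 15) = (z - 5)*(z + 4)*(z^2 + 4*z + 3) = (z - 5)*(z + 3)*(z + 4)*(z + 1)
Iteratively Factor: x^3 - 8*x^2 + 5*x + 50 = (x + 2)*(x^2 - 10*x + 25) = (x - 5)*(x + 2)*(x - 5)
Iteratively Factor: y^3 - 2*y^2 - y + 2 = (y - 2)*(y^2 - 1) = (y - 2)*(y + 1)*(y - 1)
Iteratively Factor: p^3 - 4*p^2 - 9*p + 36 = (p - 3)*(p^2 - p - 12) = (p - 3)*(p + 3)*(p - 4)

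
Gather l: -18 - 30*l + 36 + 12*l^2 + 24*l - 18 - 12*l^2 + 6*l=0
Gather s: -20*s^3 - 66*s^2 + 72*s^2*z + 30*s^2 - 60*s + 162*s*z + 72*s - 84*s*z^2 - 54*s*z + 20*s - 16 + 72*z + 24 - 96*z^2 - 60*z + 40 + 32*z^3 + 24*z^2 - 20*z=-20*s^3 + s^2*(72*z - 36) + s*(-84*z^2 + 108*z + 32) + 32*z^3 - 72*z^2 - 8*z + 48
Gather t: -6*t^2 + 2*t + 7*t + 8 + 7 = -6*t^2 + 9*t + 15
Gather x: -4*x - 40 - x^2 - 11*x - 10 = -x^2 - 15*x - 50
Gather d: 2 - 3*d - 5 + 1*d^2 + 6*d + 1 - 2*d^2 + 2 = -d^2 + 3*d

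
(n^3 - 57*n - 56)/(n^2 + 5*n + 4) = (n^2 - n - 56)/(n + 4)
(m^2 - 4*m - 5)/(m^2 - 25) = (m + 1)/(m + 5)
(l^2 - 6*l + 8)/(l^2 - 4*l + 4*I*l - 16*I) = (l - 2)/(l + 4*I)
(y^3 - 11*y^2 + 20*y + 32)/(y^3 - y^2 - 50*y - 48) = (y - 4)/(y + 6)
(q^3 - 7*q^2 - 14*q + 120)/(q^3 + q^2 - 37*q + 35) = (q^2 - 2*q - 24)/(q^2 + 6*q - 7)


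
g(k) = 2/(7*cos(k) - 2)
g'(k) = 14*sin(k)/(7*cos(k) - 2)^2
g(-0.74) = 0.63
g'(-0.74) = -0.94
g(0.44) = 0.46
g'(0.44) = 0.32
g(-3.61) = -0.24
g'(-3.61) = 0.09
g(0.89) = 0.83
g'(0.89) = 1.88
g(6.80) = 0.49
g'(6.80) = 0.41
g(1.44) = -1.84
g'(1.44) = 11.75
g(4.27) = -0.40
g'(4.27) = -0.51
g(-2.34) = -0.29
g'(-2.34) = -0.21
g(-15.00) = -0.27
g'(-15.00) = -0.17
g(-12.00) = 0.51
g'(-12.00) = 0.49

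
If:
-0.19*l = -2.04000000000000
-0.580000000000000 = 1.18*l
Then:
No Solution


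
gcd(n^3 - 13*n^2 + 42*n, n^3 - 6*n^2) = n^2 - 6*n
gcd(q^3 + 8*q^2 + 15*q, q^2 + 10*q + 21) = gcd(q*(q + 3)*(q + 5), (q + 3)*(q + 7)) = q + 3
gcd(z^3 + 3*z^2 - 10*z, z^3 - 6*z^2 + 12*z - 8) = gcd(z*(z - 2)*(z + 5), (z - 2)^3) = z - 2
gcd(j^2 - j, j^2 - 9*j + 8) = j - 1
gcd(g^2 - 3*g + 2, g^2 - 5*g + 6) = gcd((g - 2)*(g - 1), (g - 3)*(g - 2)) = g - 2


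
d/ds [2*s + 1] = 2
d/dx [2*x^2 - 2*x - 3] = 4*x - 2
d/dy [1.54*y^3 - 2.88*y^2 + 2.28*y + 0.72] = 4.62*y^2 - 5.76*y + 2.28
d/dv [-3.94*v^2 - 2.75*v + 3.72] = -7.88*v - 2.75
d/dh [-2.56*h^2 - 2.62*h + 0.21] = -5.12*h - 2.62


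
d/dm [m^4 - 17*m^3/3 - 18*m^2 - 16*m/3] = 4*m^3 - 17*m^2 - 36*m - 16/3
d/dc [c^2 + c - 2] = 2*c + 1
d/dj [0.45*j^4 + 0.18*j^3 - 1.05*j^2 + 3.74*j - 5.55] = 1.8*j^3 + 0.54*j^2 - 2.1*j + 3.74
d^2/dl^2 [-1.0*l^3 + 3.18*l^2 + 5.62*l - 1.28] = 6.36 - 6.0*l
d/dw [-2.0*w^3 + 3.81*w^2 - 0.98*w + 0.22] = -6.0*w^2 + 7.62*w - 0.98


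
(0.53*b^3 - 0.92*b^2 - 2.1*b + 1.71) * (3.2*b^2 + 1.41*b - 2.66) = 1.696*b^5 - 2.1967*b^4 - 9.427*b^3 + 4.9582*b^2 + 7.9971*b - 4.5486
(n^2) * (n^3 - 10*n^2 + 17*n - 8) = n^5 - 10*n^4 + 17*n^3 - 8*n^2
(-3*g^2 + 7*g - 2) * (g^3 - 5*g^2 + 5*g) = -3*g^5 + 22*g^4 - 52*g^3 + 45*g^2 - 10*g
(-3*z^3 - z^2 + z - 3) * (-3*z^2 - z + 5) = 9*z^5 + 6*z^4 - 17*z^3 + 3*z^2 + 8*z - 15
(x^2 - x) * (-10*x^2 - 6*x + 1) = -10*x^4 + 4*x^3 + 7*x^2 - x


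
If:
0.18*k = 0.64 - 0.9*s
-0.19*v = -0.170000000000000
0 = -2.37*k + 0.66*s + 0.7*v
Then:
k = 0.44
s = 0.62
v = 0.89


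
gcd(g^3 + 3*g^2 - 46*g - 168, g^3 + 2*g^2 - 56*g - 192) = g^2 + 10*g + 24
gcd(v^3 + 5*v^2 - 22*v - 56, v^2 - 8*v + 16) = v - 4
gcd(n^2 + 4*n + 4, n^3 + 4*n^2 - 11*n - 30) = n + 2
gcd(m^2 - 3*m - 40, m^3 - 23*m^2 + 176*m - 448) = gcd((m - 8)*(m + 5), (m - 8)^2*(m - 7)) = m - 8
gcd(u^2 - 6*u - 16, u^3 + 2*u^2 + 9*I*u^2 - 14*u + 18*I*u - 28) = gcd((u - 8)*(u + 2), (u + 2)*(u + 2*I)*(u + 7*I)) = u + 2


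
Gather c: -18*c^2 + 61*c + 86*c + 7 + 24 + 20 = -18*c^2 + 147*c + 51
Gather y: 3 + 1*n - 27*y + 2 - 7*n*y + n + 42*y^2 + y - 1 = 2*n + 42*y^2 + y*(-7*n - 26) + 4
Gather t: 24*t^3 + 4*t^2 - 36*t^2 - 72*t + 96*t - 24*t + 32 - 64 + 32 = 24*t^3 - 32*t^2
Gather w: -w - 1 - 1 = -w - 2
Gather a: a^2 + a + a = a^2 + 2*a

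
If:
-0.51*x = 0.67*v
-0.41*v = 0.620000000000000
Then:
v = -1.51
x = 1.99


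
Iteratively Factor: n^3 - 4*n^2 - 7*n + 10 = (n - 1)*(n^2 - 3*n - 10) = (n - 5)*(n - 1)*(n + 2)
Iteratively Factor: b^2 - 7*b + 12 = (b - 3)*(b - 4)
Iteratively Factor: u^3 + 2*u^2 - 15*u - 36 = (u - 4)*(u^2 + 6*u + 9) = (u - 4)*(u + 3)*(u + 3)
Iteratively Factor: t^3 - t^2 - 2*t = (t + 1)*(t^2 - 2*t) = t*(t + 1)*(t - 2)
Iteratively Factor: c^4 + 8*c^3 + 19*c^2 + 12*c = (c)*(c^3 + 8*c^2 + 19*c + 12) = c*(c + 3)*(c^2 + 5*c + 4) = c*(c + 1)*(c + 3)*(c + 4)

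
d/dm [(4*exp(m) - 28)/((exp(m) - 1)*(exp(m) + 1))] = 4*(-exp(2*m) + 14*exp(m) - 1)*exp(m)/(exp(4*m) - 2*exp(2*m) + 1)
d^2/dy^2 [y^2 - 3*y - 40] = 2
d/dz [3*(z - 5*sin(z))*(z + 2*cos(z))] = -3*(z - 5*sin(z))*(2*sin(z) - 1) - 3*(z + 2*cos(z))*(5*cos(z) - 1)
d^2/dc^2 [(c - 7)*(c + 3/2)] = 2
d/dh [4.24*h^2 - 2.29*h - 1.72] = 8.48*h - 2.29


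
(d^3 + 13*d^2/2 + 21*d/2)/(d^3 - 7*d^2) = (2*d^2 + 13*d + 21)/(2*d*(d - 7))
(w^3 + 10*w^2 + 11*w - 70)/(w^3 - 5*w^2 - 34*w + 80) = (w + 7)/(w - 8)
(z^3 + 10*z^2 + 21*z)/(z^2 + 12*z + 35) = z*(z + 3)/(z + 5)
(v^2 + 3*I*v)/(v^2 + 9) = v/(v - 3*I)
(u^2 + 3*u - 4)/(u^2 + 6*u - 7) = (u + 4)/(u + 7)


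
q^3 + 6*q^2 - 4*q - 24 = (q - 2)*(q + 2)*(q + 6)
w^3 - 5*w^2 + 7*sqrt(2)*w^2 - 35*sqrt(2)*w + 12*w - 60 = (w - 5)*(w + sqrt(2))*(w + 6*sqrt(2))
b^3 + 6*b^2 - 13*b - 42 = (b - 3)*(b + 2)*(b + 7)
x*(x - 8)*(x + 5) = x^3 - 3*x^2 - 40*x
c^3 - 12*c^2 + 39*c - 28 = (c - 7)*(c - 4)*(c - 1)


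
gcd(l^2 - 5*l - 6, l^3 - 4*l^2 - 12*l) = l - 6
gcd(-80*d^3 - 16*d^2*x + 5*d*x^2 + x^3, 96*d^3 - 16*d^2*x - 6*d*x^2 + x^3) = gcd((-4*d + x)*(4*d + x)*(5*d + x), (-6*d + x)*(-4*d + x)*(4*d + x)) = -16*d^2 + x^2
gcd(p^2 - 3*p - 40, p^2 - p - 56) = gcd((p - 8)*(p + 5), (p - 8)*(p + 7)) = p - 8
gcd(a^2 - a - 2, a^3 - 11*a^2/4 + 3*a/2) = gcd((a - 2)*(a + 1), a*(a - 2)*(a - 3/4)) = a - 2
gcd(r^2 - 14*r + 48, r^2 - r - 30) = r - 6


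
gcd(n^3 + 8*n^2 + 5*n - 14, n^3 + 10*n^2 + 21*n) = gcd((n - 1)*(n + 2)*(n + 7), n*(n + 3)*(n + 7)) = n + 7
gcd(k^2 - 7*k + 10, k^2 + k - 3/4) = 1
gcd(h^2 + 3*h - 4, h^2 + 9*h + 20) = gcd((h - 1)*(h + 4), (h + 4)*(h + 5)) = h + 4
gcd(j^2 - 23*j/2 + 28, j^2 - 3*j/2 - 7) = j - 7/2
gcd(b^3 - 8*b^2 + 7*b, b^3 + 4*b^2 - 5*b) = b^2 - b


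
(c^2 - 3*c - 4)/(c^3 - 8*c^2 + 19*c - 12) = (c + 1)/(c^2 - 4*c + 3)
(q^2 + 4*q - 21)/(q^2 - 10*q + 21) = (q + 7)/(q - 7)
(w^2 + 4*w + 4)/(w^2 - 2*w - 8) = (w + 2)/(w - 4)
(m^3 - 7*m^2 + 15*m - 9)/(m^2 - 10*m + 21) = (m^2 - 4*m + 3)/(m - 7)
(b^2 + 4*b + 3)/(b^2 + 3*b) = (b + 1)/b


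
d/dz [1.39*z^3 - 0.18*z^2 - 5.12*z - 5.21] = 4.17*z^2 - 0.36*z - 5.12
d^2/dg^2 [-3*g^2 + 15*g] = -6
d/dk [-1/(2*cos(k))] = -sin(k)/(2*cos(k)^2)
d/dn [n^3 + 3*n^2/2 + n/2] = 3*n^2 + 3*n + 1/2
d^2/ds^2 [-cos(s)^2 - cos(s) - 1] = cos(s) + 2*cos(2*s)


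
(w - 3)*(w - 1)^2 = w^3 - 5*w^2 + 7*w - 3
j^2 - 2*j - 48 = (j - 8)*(j + 6)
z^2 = z^2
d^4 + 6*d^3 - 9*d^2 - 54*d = d*(d - 3)*(d + 3)*(d + 6)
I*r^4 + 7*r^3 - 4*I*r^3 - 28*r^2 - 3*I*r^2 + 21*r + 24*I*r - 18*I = (r - 3)*(r - 1)*(r - 6*I)*(I*r + 1)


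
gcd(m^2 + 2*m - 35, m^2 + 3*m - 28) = m + 7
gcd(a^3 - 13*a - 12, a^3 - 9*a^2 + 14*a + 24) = a^2 - 3*a - 4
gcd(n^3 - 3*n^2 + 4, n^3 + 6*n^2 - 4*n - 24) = n - 2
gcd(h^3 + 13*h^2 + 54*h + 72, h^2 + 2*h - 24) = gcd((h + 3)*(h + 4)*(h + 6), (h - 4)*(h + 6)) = h + 6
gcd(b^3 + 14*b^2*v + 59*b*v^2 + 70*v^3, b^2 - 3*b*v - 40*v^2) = b + 5*v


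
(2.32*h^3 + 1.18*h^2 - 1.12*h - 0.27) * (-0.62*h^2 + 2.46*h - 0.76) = -1.4384*h^5 + 4.9756*h^4 + 1.834*h^3 - 3.4846*h^2 + 0.187*h + 0.2052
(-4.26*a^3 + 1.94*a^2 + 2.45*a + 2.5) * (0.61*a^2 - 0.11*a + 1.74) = -2.5986*a^5 + 1.652*a^4 - 6.1313*a^3 + 4.6311*a^2 + 3.988*a + 4.35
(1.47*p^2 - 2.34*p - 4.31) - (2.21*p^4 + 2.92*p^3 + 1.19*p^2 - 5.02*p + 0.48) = -2.21*p^4 - 2.92*p^3 + 0.28*p^2 + 2.68*p - 4.79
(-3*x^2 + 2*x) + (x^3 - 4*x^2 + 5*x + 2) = x^3 - 7*x^2 + 7*x + 2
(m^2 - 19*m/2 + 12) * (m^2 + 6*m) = m^4 - 7*m^3/2 - 45*m^2 + 72*m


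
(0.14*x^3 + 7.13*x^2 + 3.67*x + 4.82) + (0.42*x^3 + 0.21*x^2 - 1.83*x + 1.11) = 0.56*x^3 + 7.34*x^2 + 1.84*x + 5.93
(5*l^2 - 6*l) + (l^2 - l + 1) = 6*l^2 - 7*l + 1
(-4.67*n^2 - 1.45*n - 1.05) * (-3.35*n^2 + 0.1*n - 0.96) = 15.6445*n^4 + 4.3905*n^3 + 7.8557*n^2 + 1.287*n + 1.008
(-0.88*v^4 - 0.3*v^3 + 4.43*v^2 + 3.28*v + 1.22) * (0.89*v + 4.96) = -0.7832*v^5 - 4.6318*v^4 + 2.4547*v^3 + 24.892*v^2 + 17.3546*v + 6.0512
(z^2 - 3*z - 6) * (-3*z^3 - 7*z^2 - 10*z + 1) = -3*z^5 + 2*z^4 + 29*z^3 + 73*z^2 + 57*z - 6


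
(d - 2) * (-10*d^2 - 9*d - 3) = -10*d^3 + 11*d^2 + 15*d + 6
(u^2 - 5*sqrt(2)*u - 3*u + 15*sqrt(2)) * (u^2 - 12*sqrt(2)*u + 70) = u^4 - 17*sqrt(2)*u^3 - 3*u^3 + 51*sqrt(2)*u^2 + 190*u^2 - 570*u - 350*sqrt(2)*u + 1050*sqrt(2)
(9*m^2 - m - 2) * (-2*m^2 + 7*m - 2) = -18*m^4 + 65*m^3 - 21*m^2 - 12*m + 4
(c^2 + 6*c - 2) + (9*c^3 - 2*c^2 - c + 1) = 9*c^3 - c^2 + 5*c - 1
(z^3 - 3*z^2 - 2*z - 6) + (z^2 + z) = z^3 - 2*z^2 - z - 6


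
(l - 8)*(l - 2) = l^2 - 10*l + 16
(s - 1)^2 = s^2 - 2*s + 1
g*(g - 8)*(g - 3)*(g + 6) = g^4 - 5*g^3 - 42*g^2 + 144*g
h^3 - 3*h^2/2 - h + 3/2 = (h - 3/2)*(h - 1)*(h + 1)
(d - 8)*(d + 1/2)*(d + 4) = d^3 - 7*d^2/2 - 34*d - 16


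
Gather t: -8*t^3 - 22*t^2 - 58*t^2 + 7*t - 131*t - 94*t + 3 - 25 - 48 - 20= -8*t^3 - 80*t^2 - 218*t - 90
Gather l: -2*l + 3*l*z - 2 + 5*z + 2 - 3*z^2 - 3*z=l*(3*z - 2) - 3*z^2 + 2*z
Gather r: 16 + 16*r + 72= 16*r + 88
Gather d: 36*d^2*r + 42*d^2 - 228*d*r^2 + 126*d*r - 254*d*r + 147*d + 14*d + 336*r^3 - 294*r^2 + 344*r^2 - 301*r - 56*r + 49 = d^2*(36*r + 42) + d*(-228*r^2 - 128*r + 161) + 336*r^3 + 50*r^2 - 357*r + 49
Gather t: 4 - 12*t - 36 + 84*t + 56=72*t + 24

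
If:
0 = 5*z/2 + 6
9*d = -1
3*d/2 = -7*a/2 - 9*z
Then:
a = 653/105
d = -1/9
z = -12/5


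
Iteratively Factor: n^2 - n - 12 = (n + 3)*(n - 4)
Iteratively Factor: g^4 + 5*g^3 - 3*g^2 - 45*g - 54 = (g - 3)*(g^3 + 8*g^2 + 21*g + 18) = (g - 3)*(g + 3)*(g^2 + 5*g + 6) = (g - 3)*(g + 3)^2*(g + 2)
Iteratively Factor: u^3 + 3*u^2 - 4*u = (u - 1)*(u^2 + 4*u) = (u - 1)*(u + 4)*(u)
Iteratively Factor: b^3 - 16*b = (b - 4)*(b^2 + 4*b) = b*(b - 4)*(b + 4)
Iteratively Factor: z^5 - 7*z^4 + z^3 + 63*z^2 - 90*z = (z - 2)*(z^4 - 5*z^3 - 9*z^2 + 45*z) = (z - 2)*(z + 3)*(z^3 - 8*z^2 + 15*z) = z*(z - 2)*(z + 3)*(z^2 - 8*z + 15) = z*(z - 5)*(z - 2)*(z + 3)*(z - 3)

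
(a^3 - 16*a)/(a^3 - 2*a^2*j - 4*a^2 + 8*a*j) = (a + 4)/(a - 2*j)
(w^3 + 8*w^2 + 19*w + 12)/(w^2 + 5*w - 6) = (w^3 + 8*w^2 + 19*w + 12)/(w^2 + 5*w - 6)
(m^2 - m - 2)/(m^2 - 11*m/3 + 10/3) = 3*(m + 1)/(3*m - 5)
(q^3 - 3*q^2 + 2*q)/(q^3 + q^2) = (q^2 - 3*q + 2)/(q*(q + 1))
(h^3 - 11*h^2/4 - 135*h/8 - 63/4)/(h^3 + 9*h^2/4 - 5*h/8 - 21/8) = (h - 6)/(h - 1)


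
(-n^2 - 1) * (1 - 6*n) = 6*n^3 - n^2 + 6*n - 1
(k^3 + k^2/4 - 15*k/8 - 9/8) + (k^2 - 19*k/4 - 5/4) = k^3 + 5*k^2/4 - 53*k/8 - 19/8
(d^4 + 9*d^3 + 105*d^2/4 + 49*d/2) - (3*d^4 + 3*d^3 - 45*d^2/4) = -2*d^4 + 6*d^3 + 75*d^2/2 + 49*d/2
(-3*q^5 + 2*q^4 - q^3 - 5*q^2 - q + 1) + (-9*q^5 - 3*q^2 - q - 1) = -12*q^5 + 2*q^4 - q^3 - 8*q^2 - 2*q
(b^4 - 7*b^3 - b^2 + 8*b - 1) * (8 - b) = -b^5 + 15*b^4 - 55*b^3 - 16*b^2 + 65*b - 8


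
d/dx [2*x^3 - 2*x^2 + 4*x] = 6*x^2 - 4*x + 4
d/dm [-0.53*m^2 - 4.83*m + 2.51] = -1.06*m - 4.83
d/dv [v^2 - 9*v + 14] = 2*v - 9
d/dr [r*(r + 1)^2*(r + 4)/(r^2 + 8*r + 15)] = 2*(r^5 + 15*r^4 + 78*r^3 + 169*r^2 + 135*r + 30)/(r^4 + 16*r^3 + 94*r^2 + 240*r + 225)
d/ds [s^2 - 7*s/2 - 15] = 2*s - 7/2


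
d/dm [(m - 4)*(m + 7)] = 2*m + 3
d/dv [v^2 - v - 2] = 2*v - 1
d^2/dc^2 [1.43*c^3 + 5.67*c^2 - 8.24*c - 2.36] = 8.58*c + 11.34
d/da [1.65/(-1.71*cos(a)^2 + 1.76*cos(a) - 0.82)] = (2.904 - 5.643*cos(a))*sin(a)/(1.71*cos(a)^2 - 1.76*cos(a) + 0.82)^2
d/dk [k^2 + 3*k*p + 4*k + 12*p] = 2*k + 3*p + 4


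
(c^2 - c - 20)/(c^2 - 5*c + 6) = (c^2 - c - 20)/(c^2 - 5*c + 6)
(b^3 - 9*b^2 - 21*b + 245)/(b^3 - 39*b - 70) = (b - 7)/(b + 2)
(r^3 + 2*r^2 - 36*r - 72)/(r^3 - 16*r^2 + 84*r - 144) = (r^2 + 8*r + 12)/(r^2 - 10*r + 24)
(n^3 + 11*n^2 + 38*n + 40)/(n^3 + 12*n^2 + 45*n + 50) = (n + 4)/(n + 5)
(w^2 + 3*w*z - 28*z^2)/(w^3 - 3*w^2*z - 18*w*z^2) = (-w^2 - 3*w*z + 28*z^2)/(w*(-w^2 + 3*w*z + 18*z^2))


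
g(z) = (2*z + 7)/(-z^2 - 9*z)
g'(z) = (2*z + 7)*(2*z + 9)/(-z^2 - 9*z)^2 + 2/(-z^2 - 9*z)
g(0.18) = -4.45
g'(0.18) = 24.02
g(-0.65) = 1.05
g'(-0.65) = 1.86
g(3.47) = -0.32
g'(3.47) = 0.07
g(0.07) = -11.25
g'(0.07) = 158.75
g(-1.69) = 0.29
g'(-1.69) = 0.30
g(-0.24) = 3.10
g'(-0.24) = 13.52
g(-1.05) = 0.59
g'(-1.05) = 0.72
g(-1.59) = 0.32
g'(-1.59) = 0.33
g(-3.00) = 0.06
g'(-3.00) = 0.12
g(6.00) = -0.21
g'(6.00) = 0.03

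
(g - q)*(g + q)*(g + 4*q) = g^3 + 4*g^2*q - g*q^2 - 4*q^3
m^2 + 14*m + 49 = (m + 7)^2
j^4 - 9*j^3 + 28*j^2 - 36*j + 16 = (j - 4)*(j - 2)^2*(j - 1)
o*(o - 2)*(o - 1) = o^3 - 3*o^2 + 2*o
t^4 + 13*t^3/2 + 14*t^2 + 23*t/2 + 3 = (t + 1/2)*(t + 1)*(t + 2)*(t + 3)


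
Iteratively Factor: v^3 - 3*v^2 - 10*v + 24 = (v - 2)*(v^2 - v - 12) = (v - 2)*(v + 3)*(v - 4)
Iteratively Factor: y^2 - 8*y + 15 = (y - 5)*(y - 3)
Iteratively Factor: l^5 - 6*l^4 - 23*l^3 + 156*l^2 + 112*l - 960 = (l - 4)*(l^4 - 2*l^3 - 31*l^2 + 32*l + 240) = (l - 5)*(l - 4)*(l^3 + 3*l^2 - 16*l - 48) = (l - 5)*(l - 4)*(l + 4)*(l^2 - l - 12) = (l - 5)*(l - 4)*(l + 3)*(l + 4)*(l - 4)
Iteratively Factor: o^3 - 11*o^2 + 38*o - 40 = (o - 2)*(o^2 - 9*o + 20) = (o - 4)*(o - 2)*(o - 5)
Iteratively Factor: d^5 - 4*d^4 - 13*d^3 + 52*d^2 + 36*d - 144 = (d - 4)*(d^4 - 13*d^2 + 36) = (d - 4)*(d + 2)*(d^3 - 2*d^2 - 9*d + 18) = (d - 4)*(d + 2)*(d + 3)*(d^2 - 5*d + 6) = (d - 4)*(d - 3)*(d + 2)*(d + 3)*(d - 2)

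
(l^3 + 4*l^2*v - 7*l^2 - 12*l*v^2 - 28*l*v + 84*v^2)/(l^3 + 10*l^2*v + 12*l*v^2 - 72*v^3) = (l - 7)/(l + 6*v)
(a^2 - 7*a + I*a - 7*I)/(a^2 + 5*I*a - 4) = (a - 7)/(a + 4*I)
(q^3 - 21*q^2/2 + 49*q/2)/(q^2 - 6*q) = (2*q^2 - 21*q + 49)/(2*(q - 6))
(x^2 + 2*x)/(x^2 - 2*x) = (x + 2)/(x - 2)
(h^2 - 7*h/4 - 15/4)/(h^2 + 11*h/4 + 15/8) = 2*(h - 3)/(2*h + 3)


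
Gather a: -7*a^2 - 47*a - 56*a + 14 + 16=-7*a^2 - 103*a + 30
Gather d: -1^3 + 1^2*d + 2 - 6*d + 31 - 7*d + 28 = 60 - 12*d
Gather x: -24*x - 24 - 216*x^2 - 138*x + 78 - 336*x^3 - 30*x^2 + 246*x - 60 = -336*x^3 - 246*x^2 + 84*x - 6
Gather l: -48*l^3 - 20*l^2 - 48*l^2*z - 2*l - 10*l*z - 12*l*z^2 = -48*l^3 + l^2*(-48*z - 20) + l*(-12*z^2 - 10*z - 2)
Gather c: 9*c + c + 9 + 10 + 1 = 10*c + 20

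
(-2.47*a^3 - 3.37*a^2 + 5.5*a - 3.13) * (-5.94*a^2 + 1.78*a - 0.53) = 14.6718*a^5 + 15.6212*a^4 - 37.3595*a^3 + 30.1683*a^2 - 8.4864*a + 1.6589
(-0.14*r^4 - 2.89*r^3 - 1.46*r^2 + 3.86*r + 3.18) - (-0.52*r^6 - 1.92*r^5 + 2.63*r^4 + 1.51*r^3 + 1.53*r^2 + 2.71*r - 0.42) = 0.52*r^6 + 1.92*r^5 - 2.77*r^4 - 4.4*r^3 - 2.99*r^2 + 1.15*r + 3.6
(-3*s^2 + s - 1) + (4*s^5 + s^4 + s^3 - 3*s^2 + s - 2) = 4*s^5 + s^4 + s^3 - 6*s^2 + 2*s - 3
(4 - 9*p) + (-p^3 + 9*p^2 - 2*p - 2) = -p^3 + 9*p^2 - 11*p + 2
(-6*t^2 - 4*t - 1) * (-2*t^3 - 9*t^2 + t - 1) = 12*t^5 + 62*t^4 + 32*t^3 + 11*t^2 + 3*t + 1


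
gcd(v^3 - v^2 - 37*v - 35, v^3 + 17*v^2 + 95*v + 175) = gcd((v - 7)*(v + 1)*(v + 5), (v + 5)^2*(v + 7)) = v + 5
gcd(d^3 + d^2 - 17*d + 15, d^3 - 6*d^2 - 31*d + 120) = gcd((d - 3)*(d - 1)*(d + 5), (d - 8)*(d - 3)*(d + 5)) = d^2 + 2*d - 15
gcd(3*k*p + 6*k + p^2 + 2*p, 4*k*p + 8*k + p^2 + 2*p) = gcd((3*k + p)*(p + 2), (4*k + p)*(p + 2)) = p + 2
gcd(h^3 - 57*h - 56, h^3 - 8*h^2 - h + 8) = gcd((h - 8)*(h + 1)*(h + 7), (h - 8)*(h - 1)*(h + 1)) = h^2 - 7*h - 8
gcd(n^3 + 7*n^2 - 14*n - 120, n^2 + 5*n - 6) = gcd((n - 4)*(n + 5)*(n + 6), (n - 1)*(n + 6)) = n + 6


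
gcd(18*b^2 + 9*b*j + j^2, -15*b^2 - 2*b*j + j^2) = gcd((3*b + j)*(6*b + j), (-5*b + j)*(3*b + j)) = 3*b + j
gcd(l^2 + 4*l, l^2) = l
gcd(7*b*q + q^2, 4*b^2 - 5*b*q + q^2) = 1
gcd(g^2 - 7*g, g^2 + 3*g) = g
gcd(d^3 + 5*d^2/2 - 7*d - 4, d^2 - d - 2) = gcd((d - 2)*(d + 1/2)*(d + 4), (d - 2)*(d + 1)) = d - 2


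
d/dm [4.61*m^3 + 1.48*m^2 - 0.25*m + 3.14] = 13.83*m^2 + 2.96*m - 0.25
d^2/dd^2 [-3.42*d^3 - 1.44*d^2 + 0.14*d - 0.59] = -20.52*d - 2.88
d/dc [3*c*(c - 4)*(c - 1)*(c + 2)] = 12*c^3 - 27*c^2 - 36*c + 24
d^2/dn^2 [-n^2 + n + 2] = -2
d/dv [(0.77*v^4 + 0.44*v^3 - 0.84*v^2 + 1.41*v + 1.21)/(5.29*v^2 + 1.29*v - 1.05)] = (8.1466*v^5 + 5.3075*v^4 - 2.0988*v^3 - 9.9285*v^2 - 11.0378*v - 3.0414)/(27.9841*v^4 + 13.6482*v^3 - 9.4449*v^2 - 2.709*v + 1.1025)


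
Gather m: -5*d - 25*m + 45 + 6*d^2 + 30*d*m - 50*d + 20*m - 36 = 6*d^2 - 55*d + m*(30*d - 5) + 9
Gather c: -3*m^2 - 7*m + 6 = -3*m^2 - 7*m + 6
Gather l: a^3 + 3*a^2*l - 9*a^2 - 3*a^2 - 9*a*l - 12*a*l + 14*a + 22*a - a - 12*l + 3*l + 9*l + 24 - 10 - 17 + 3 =a^3 - 12*a^2 + 35*a + l*(3*a^2 - 21*a)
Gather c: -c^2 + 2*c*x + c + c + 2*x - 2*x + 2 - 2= -c^2 + c*(2*x + 2)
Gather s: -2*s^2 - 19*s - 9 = -2*s^2 - 19*s - 9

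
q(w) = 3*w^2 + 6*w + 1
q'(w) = 6*w + 6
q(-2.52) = 4.93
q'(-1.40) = -2.40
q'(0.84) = 11.04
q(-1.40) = -1.52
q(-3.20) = 12.52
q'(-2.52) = -9.12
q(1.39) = 15.14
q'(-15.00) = -84.00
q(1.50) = 16.75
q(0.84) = 8.16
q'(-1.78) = -4.68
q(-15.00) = 586.00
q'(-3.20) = -13.20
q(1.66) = 19.23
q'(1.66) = 15.96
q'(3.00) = 24.00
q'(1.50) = 15.00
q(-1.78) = -0.17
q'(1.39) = 14.34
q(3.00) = 46.00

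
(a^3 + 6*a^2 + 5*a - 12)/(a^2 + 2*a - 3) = a + 4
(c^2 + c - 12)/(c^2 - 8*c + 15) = (c + 4)/(c - 5)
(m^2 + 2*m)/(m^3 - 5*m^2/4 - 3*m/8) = 8*(m + 2)/(8*m^2 - 10*m - 3)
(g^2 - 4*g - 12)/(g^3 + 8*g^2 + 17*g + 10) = (g - 6)/(g^2 + 6*g + 5)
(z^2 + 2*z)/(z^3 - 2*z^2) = (z + 2)/(z*(z - 2))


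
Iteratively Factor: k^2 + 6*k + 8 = (k + 2)*(k + 4)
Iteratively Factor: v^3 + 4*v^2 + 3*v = (v)*(v^2 + 4*v + 3) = v*(v + 1)*(v + 3)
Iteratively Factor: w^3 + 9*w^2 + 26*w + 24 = (w + 2)*(w^2 + 7*w + 12) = (w + 2)*(w + 3)*(w + 4)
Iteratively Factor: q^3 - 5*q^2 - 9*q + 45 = (q - 3)*(q^2 - 2*q - 15) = (q - 3)*(q + 3)*(q - 5)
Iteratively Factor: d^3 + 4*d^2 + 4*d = (d)*(d^2 + 4*d + 4) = d*(d + 2)*(d + 2)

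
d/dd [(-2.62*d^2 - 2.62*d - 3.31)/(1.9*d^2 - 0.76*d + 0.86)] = (6.9692*d^2 + 8.0716*d - 4.7688)/(3.61*d^4 - 2.888*d^3 + 3.8456*d^2 - 1.3072*d + 0.7396)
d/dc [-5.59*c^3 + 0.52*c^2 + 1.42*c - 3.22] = -16.77*c^2 + 1.04*c + 1.42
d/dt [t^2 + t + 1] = 2*t + 1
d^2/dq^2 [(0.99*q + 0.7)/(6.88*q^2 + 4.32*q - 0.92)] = ((0.99*q + 0.7)*(13.76*q + 4.32)*(27.52*q + 8.64) - (40.8672*q + 18.1856)*(6.88*q^2 + 4.32*q - 0.92))/(6.88*q^2 + 4.32*q - 0.92)^3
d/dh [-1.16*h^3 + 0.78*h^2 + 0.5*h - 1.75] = -3.48*h^2 + 1.56*h + 0.5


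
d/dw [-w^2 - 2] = -2*w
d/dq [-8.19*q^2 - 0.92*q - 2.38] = -16.38*q - 0.92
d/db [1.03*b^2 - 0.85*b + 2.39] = 2.06*b - 0.85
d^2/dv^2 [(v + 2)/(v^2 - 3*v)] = 2*(v*(1 - 3*v)*(v - 3) + (v + 2)*(2*v - 3)^2)/(v^3*(v - 3)^3)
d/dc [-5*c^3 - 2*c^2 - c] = -15*c^2 - 4*c - 1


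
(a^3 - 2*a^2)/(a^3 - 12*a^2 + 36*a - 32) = a^2/(a^2 - 10*a + 16)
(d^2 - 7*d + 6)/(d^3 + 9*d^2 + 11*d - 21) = (d - 6)/(d^2 + 10*d + 21)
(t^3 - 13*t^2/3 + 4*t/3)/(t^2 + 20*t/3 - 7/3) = t*(t - 4)/(t + 7)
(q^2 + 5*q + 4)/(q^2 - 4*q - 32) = (q + 1)/(q - 8)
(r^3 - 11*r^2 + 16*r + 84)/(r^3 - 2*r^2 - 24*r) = (r^2 - 5*r - 14)/(r*(r + 4))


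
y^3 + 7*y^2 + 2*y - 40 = (y - 2)*(y + 4)*(y + 5)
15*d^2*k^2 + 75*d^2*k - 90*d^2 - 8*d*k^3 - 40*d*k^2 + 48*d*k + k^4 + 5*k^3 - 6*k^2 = (-5*d + k)*(-3*d + k)*(k - 1)*(k + 6)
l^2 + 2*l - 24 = (l - 4)*(l + 6)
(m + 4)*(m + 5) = m^2 + 9*m + 20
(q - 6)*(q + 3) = q^2 - 3*q - 18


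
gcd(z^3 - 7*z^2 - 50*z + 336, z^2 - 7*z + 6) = z - 6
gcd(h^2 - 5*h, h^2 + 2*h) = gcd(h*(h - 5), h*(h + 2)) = h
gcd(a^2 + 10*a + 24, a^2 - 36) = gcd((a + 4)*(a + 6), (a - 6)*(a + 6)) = a + 6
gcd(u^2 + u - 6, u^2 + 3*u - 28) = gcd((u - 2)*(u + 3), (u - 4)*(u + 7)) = 1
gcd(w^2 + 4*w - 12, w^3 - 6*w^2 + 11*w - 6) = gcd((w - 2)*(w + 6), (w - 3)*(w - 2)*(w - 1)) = w - 2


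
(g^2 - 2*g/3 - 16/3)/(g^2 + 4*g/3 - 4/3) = (3*g - 8)/(3*g - 2)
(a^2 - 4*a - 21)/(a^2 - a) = (a^2 - 4*a - 21)/(a*(a - 1))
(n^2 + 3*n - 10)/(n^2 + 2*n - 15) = (n - 2)/(n - 3)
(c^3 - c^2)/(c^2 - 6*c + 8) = c^2*(c - 1)/(c^2 - 6*c + 8)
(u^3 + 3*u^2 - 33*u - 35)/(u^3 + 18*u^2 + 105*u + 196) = (u^2 - 4*u - 5)/(u^2 + 11*u + 28)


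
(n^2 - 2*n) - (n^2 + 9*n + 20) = -11*n - 20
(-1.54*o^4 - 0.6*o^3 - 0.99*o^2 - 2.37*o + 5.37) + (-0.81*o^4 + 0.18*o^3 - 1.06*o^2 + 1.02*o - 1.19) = -2.35*o^4 - 0.42*o^3 - 2.05*o^2 - 1.35*o + 4.18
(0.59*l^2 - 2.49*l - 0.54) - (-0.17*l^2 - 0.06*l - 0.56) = 0.76*l^2 - 2.43*l + 0.02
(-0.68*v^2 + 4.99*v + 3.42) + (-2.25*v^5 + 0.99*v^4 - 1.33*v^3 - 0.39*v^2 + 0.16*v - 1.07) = -2.25*v^5 + 0.99*v^4 - 1.33*v^3 - 1.07*v^2 + 5.15*v + 2.35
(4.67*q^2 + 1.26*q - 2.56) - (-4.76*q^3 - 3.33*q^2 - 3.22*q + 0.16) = 4.76*q^3 + 8.0*q^2 + 4.48*q - 2.72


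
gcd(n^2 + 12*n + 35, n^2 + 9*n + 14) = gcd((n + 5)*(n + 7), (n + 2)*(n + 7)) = n + 7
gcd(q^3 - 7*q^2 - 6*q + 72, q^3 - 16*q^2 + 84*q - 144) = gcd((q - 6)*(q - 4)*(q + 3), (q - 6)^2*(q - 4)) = q^2 - 10*q + 24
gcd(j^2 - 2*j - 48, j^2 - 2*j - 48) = j^2 - 2*j - 48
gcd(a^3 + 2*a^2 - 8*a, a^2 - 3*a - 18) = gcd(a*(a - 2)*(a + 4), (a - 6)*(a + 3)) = 1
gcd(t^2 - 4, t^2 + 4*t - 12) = t - 2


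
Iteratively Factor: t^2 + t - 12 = (t + 4)*(t - 3)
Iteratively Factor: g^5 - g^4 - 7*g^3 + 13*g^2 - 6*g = (g - 2)*(g^4 + g^3 - 5*g^2 + 3*g) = (g - 2)*(g - 1)*(g^3 + 2*g^2 - 3*g) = (g - 2)*(g - 1)*(g + 3)*(g^2 - g) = (g - 2)*(g - 1)^2*(g + 3)*(g)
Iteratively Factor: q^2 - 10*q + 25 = (q - 5)*(q - 5)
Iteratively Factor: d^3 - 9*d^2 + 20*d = (d)*(d^2 - 9*d + 20) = d*(d - 5)*(d - 4)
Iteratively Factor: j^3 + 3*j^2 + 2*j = (j + 2)*(j^2 + j) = j*(j + 2)*(j + 1)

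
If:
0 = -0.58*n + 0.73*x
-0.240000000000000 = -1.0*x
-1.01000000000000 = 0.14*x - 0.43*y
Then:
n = 0.30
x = 0.24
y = 2.43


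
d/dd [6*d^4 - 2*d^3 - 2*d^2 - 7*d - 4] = 24*d^3 - 6*d^2 - 4*d - 7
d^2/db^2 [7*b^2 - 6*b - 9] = 14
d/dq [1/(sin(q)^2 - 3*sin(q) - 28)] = (3 - 2*sin(q))*cos(q)/((sin(q) - 7)^2*(sin(q) + 4)^2)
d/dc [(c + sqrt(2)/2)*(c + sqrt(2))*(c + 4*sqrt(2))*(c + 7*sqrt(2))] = 4*c^3 + 75*sqrt(2)*c^2/2 + 180*c + 95*sqrt(2)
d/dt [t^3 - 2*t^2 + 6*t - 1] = 3*t^2 - 4*t + 6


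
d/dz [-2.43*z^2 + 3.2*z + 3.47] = 3.2 - 4.86*z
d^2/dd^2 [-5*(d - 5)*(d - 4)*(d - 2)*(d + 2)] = -60*d^2 + 270*d - 160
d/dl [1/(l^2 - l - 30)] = (1 - 2*l)/(-l^2 + l + 30)^2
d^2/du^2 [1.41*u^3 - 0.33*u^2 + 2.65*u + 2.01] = 8.46*u - 0.66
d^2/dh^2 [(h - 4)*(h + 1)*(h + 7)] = 6*h + 8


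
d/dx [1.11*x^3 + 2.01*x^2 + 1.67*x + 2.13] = 3.33*x^2 + 4.02*x + 1.67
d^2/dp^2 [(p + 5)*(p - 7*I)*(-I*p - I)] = I*(-6*p - 12 + 14*I)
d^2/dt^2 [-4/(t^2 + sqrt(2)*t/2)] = 16*(2*t*(2*t + sqrt(2)) - (4*t + sqrt(2))^2)/(t^3*(2*t + sqrt(2))^3)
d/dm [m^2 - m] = 2*m - 1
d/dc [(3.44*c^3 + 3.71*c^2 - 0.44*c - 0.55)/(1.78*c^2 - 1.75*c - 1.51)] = (6.1232*c^4 - 12.04*c^3 - 21.2925*c^2 - 9.2462*c - 0.2981)/(3.1684*c^4 - 6.23*c^3 - 2.3131*c^2 + 5.285*c + 2.2801)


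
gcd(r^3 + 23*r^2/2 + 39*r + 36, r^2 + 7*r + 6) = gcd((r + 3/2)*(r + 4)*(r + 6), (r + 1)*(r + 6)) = r + 6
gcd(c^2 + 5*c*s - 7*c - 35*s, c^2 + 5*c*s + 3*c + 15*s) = c + 5*s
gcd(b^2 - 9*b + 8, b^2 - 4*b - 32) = b - 8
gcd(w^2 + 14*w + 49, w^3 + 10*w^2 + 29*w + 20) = 1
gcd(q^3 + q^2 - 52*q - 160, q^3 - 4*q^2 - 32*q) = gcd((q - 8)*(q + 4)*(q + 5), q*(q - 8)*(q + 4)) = q^2 - 4*q - 32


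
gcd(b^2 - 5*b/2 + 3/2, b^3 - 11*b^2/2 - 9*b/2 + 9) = b - 1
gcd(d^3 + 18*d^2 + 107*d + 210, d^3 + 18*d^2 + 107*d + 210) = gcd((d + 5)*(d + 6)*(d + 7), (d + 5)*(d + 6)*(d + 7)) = d^3 + 18*d^2 + 107*d + 210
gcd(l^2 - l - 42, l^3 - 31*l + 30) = l + 6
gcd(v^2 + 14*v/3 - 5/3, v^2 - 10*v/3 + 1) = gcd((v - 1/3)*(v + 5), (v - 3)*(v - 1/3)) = v - 1/3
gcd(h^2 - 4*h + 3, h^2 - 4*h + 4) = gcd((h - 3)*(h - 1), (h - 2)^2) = 1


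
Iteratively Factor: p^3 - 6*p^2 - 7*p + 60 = (p - 5)*(p^2 - p - 12) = (p - 5)*(p + 3)*(p - 4)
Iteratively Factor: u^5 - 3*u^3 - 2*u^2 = (u + 1)*(u^4 - u^3 - 2*u^2) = (u - 2)*(u + 1)*(u^3 + u^2) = u*(u - 2)*(u + 1)*(u^2 + u) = u^2*(u - 2)*(u + 1)*(u + 1)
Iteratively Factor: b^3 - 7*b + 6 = (b - 2)*(b^2 + 2*b - 3) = (b - 2)*(b - 1)*(b + 3)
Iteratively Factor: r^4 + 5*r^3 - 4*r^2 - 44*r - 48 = (r + 2)*(r^3 + 3*r^2 - 10*r - 24) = (r + 2)*(r + 4)*(r^2 - r - 6) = (r - 3)*(r + 2)*(r + 4)*(r + 2)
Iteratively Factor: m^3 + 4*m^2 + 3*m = (m + 3)*(m^2 + m) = m*(m + 3)*(m + 1)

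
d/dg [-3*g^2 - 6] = -6*g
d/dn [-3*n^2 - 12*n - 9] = -6*n - 12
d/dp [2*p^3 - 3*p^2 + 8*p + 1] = 6*p^2 - 6*p + 8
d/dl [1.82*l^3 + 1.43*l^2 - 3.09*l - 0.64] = 5.46*l^2 + 2.86*l - 3.09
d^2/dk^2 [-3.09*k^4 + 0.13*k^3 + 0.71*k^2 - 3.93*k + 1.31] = -37.08*k^2 + 0.78*k + 1.42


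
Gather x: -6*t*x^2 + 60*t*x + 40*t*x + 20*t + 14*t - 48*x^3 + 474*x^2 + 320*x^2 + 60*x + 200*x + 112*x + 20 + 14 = 34*t - 48*x^3 + x^2*(794 - 6*t) + x*(100*t + 372) + 34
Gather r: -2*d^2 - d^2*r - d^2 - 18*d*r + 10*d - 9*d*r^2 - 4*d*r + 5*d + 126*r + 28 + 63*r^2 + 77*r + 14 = -3*d^2 + 15*d + r^2*(63 - 9*d) + r*(-d^2 - 22*d + 203) + 42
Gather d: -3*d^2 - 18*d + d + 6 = -3*d^2 - 17*d + 6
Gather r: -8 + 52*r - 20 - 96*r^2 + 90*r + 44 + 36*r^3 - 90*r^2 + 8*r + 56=36*r^3 - 186*r^2 + 150*r + 72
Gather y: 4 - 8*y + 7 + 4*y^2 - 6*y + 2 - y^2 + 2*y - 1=3*y^2 - 12*y + 12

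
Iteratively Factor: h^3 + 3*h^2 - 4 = (h - 1)*(h^2 + 4*h + 4) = (h - 1)*(h + 2)*(h + 2)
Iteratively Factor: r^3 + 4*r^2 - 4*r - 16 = (r - 2)*(r^2 + 6*r + 8) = (r - 2)*(r + 4)*(r + 2)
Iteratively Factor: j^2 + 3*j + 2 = (j + 1)*(j + 2)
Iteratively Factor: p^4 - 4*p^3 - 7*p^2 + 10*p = (p)*(p^3 - 4*p^2 - 7*p + 10) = p*(p + 2)*(p^2 - 6*p + 5) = p*(p - 5)*(p + 2)*(p - 1)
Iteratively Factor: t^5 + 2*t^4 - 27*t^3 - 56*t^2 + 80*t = (t - 1)*(t^4 + 3*t^3 - 24*t^2 - 80*t) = (t - 5)*(t - 1)*(t^3 + 8*t^2 + 16*t) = (t - 5)*(t - 1)*(t + 4)*(t^2 + 4*t) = (t - 5)*(t - 1)*(t + 4)^2*(t)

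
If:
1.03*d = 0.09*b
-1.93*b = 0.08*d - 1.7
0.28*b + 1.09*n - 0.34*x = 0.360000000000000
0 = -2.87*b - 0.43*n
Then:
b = 0.88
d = 0.08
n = -5.86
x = -19.12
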